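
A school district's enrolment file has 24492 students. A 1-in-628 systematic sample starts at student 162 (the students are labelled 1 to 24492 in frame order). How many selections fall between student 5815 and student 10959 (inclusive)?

8

k = 628
First selection ≥ 5815: 162 + ⌈(5815−162)/628⌉·628 = 162 + 10×628 = 6442
Last selection ≤ 10959: 162 + ⌊(10959−162)/628⌋·628 = 162 + 17×628 = 10838
Count = 17 − 10 + 1 = 8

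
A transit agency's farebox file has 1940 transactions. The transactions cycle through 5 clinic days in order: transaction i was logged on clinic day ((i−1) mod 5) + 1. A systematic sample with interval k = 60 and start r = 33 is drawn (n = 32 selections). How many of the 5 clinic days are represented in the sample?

Consecutive selections differ by k = 60, so their clinic day numbers differ by 60 mod 5 = 0.
gcd(60, 5) = 5, so the sample visits 5/5 = 1 distinct residues mod 5.
Start 33 is clinic day 3; the clinic days hit are 3.

1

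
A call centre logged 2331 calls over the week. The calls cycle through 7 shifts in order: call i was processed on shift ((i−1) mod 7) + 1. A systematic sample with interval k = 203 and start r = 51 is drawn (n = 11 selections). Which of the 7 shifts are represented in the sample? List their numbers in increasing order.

2

Consecutive selections differ by k = 203, so their shift numbers differ by 203 mod 7 = 0.
gcd(203, 7) = 7, so the sample visits 7/7 = 1 distinct residues mod 7.
Start 51 is shift 2; the shifts hit are 2.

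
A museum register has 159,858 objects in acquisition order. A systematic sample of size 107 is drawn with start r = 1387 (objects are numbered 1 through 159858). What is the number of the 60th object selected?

89533

k = 159858/107 = 1494
60th selection = r + (60−1)·k = 1387 + 59×1494 = 1387 + 88146 = 89533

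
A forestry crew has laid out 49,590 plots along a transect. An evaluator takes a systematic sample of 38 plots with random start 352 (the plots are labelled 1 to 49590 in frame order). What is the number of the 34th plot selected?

43417

k = 49590/38 = 1305
34th selection = r + (34−1)·k = 352 + 33×1305 = 352 + 43065 = 43417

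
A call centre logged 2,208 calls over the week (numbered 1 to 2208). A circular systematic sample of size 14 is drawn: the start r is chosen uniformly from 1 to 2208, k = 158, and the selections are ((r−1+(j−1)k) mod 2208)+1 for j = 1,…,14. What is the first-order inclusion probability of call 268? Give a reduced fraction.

For each position j, as r ranges over 1…2208 the j-th selection hits every call exactly once, so call 268 is selected for exactly 14 of the 2208 starts.
Inclusion probability = 14/2208 = 7/1104.

7/1104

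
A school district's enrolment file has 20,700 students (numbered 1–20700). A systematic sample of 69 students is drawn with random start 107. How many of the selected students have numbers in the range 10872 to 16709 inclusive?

k = 20700/69 = 300
First selection ≥ 10872: 107 + ⌈(10872−107)/300⌉·300 = 107 + 36×300 = 10907
Last selection ≤ 16709: 107 + ⌊(16709−107)/300⌋·300 = 107 + 55×300 = 16607
Count = 55 − 36 + 1 = 20

20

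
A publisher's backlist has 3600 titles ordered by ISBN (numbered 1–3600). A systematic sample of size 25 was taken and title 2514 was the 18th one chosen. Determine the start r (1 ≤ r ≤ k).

k = 3600/25 = 144
r = 2514 − (18−1)×144 = 2514 − 2448 = 66

66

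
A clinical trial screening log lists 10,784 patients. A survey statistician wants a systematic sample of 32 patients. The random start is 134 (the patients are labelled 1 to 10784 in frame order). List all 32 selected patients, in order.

k = N/n = 10784/32 = 337
patient 1: 134
patient 2: 134 + 337 = 471
patient 3: 471 + 337 = 808
patient 4: 808 + 337 = 1145
patient 5: 1145 + 337 = 1482
patient 6: 1482 + 337 = 1819
patient 7: 1819 + 337 = 2156
patient 8: 2156 + 337 = 2493
patient 9: 2493 + 337 = 2830
patient 10: 2830 + 337 = 3167
patient 11: 3167 + 337 = 3504
patient 12: 3504 + 337 = 3841
patient 13: 3841 + 337 = 4178
patient 14: 4178 + 337 = 4515
patient 15: 4515 + 337 = 4852
patient 16: 4852 + 337 = 5189
patient 17: 5189 + 337 = 5526
patient 18: 5526 + 337 = 5863
patient 19: 5863 + 337 = 6200
patient 20: 6200 + 337 = 6537
patient 21: 6537 + 337 = 6874
patient 22: 6874 + 337 = 7211
patient 23: 7211 + 337 = 7548
patient 24: 7548 + 337 = 7885
patient 25: 7885 + 337 = 8222
patient 26: 8222 + 337 = 8559
patient 27: 8559 + 337 = 8896
patient 28: 8896 + 337 = 9233
patient 29: 9233 + 337 = 9570
patient 30: 9570 + 337 = 9907
patient 31: 9907 + 337 = 10244
patient 32: 10244 + 337 = 10581

134, 471, 808, 1145, 1482, 1819, 2156, 2493, 2830, 3167, 3504, 3841, 4178, 4515, 4852, 5189, 5526, 5863, 6200, 6537, 6874, 7211, 7548, 7885, 8222, 8559, 8896, 9233, 9570, 9907, 10244, 10581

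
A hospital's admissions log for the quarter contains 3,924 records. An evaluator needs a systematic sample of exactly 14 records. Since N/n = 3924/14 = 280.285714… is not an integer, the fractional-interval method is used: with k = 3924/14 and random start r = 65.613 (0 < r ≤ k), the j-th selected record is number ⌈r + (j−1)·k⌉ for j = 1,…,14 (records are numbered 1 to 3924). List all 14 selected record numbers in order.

j=1: r + 0k = 65.613 → ⌈·⌉ = 66
j=2: r + 1k = 345.898714… → ⌈·⌉ = 346
j=3: r + 2k = 626.184428… → ⌈·⌉ = 627
j=4: r + 3k = 906.470142… → ⌈·⌉ = 907
j=5: r + 4k = 1186.755857… → ⌈·⌉ = 1187
j=6: r + 5k = 1467.041571… → ⌈·⌉ = 1468
j=7: r + 6k = 1747.327285… → ⌈·⌉ = 1748
j=8: r + 7k = 2027.613 → ⌈·⌉ = 2028
j=9: r + 8k = 2307.898714… → ⌈·⌉ = 2308
j=10: r + 9k = 2588.184428… → ⌈·⌉ = 2589
j=11: r + 10k = 2868.470142… → ⌈·⌉ = 2869
j=12: r + 11k = 3148.755857… → ⌈·⌉ = 3149
j=13: r + 12k = 3429.041571… → ⌈·⌉ = 3430
j=14: r + 13k = 3709.327285… → ⌈·⌉ = 3710

66, 346, 627, 907, 1187, 1468, 1748, 2028, 2308, 2589, 2869, 3149, 3430, 3710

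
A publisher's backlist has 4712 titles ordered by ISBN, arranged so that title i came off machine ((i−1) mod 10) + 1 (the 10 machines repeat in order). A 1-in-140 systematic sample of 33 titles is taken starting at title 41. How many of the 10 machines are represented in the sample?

1

Consecutive selections differ by k = 140, so their machine numbers differ by 140 mod 10 = 0.
gcd(140, 10) = 10, so the sample visits 10/10 = 1 distinct residues mod 10.
Start 41 is machine 1; the machines hit are 1.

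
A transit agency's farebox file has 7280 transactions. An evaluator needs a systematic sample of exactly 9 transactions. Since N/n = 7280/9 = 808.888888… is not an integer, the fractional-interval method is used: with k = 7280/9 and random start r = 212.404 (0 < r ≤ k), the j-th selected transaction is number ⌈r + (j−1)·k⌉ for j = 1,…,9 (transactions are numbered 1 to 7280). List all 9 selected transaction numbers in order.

213, 1022, 1831, 2640, 3448, 4257, 5066, 5875, 6684

j=1: r + 0k = 212.404 → ⌈·⌉ = 213
j=2: r + 1k = 1021.292888… → ⌈·⌉ = 1022
j=3: r + 2k = 1830.181777… → ⌈·⌉ = 1831
j=4: r + 3k = 2639.070666… → ⌈·⌉ = 2640
j=5: r + 4k = 3447.959555… → ⌈·⌉ = 3448
j=6: r + 5k = 4256.848444… → ⌈·⌉ = 4257
j=7: r + 6k = 5065.737333… → ⌈·⌉ = 5066
j=8: r + 7k = 5874.626222… → ⌈·⌉ = 5875
j=9: r + 8k = 6683.515111… → ⌈·⌉ = 6684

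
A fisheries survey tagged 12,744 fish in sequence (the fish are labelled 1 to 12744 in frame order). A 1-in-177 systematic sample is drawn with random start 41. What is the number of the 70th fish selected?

12254

k = 177
70th selection = r + (70−1)·k = 41 + 69×177 = 41 + 12213 = 12254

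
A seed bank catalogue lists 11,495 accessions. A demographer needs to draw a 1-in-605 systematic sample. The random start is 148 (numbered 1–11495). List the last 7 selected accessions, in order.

7408, 8013, 8618, 9223, 9828, 10433, 11038

13th selection = 148 + 12×605 = 7408
14th: 7408 + 605 = 8013
15th: 8013 + 605 = 8618
16th: 8618 + 605 = 9223
17th: 9223 + 605 = 9828
18th: 9828 + 605 = 10433
19th: 10433 + 605 = 11038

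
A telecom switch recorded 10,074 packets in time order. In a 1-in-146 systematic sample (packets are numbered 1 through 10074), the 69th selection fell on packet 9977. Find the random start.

49

k = 146
r = 9977 − (69−1)×146 = 9977 − 9928 = 49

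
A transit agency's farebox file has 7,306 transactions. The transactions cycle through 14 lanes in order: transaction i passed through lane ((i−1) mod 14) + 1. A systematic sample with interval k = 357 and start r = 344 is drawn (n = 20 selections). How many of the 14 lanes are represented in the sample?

Consecutive selections differ by k = 357, so their lane numbers differ by 357 mod 14 = 7.
gcd(357, 14) = 7, so the sample visits 14/7 = 2 distinct residues mod 14.
Start 344 is lane 8; the lanes hit are 1, 8.

2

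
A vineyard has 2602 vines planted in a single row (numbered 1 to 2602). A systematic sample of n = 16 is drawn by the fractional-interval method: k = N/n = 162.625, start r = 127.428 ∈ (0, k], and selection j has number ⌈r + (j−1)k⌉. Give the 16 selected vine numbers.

128, 291, 453, 616, 778, 941, 1104, 1266, 1429, 1592, 1754, 1917, 2079, 2242, 2405, 2567

j=1: r + 0k = 127.428 → ⌈·⌉ = 128
j=2: r + 1k = 290.053 → ⌈·⌉ = 291
j=3: r + 2k = 452.678 → ⌈·⌉ = 453
j=4: r + 3k = 615.303 → ⌈·⌉ = 616
j=5: r + 4k = 777.928 → ⌈·⌉ = 778
j=6: r + 5k = 940.553 → ⌈·⌉ = 941
j=7: r + 6k = 1103.178 → ⌈·⌉ = 1104
j=8: r + 7k = 1265.803 → ⌈·⌉ = 1266
j=9: r + 8k = 1428.428 → ⌈·⌉ = 1429
j=10: r + 9k = 1591.053 → ⌈·⌉ = 1592
j=11: r + 10k = 1753.678 → ⌈·⌉ = 1754
j=12: r + 11k = 1916.303 → ⌈·⌉ = 1917
j=13: r + 12k = 2078.928 → ⌈·⌉ = 2079
j=14: r + 13k = 2241.553 → ⌈·⌉ = 2242
j=15: r + 14k = 2404.178 → ⌈·⌉ = 2405
j=16: r + 15k = 2566.803 → ⌈·⌉ = 2567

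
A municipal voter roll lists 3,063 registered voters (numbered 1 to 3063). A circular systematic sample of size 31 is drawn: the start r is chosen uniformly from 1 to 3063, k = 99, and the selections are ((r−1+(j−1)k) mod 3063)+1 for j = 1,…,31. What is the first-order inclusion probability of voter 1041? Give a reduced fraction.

For each position j, as r ranges over 1…3063 the j-th selection hits every voter exactly once, so voter 1041 is selected for exactly 31 of the 3063 starts.
Inclusion probability = 31/3063.

31/3063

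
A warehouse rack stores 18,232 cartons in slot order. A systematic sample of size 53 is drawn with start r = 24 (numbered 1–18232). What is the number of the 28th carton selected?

9312

k = 18232/53 = 344
28th selection = r + (28−1)·k = 24 + 27×344 = 24 + 9288 = 9312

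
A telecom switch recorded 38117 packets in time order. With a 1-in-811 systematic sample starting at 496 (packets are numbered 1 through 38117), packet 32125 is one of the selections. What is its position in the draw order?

k = 811
position = (32125 − 496)/811 + 1 = 31629/811 + 1 = 39 + 1 = 40

40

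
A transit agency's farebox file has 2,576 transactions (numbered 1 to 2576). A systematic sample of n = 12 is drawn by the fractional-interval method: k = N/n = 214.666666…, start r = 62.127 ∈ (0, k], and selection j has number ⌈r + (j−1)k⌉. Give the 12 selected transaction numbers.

63, 277, 492, 707, 921, 1136, 1351, 1565, 1780, 1995, 2209, 2424

j=1: r + 0k = 62.127 → ⌈·⌉ = 63
j=2: r + 1k = 276.793666… → ⌈·⌉ = 277
j=3: r + 2k = 491.460333… → ⌈·⌉ = 492
j=4: r + 3k = 706.127 → ⌈·⌉ = 707
j=5: r + 4k = 920.793666… → ⌈·⌉ = 921
j=6: r + 5k = 1135.460333… → ⌈·⌉ = 1136
j=7: r + 6k = 1350.127 → ⌈·⌉ = 1351
j=8: r + 7k = 1564.793666… → ⌈·⌉ = 1565
j=9: r + 8k = 1779.460333… → ⌈·⌉ = 1780
j=10: r + 9k = 1994.127 → ⌈·⌉ = 1995
j=11: r + 10k = 2208.793666… → ⌈·⌉ = 2209
j=12: r + 11k = 2423.460333… → ⌈·⌉ = 2424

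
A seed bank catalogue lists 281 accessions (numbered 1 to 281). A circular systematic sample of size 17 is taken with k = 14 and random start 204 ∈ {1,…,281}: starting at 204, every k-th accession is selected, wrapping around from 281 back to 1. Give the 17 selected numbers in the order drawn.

204, 218, 232, 246, 260, 274, 7, 21, 35, 49, 63, 77, 91, 105, 119, 133, 147

Selection 1: 204
Selection 2: 204 + 14 = 218
Selection 3: 218 + 14 = 232
Selection 4: 232 + 14 = 246
Selection 5: 246 + 14 = 260
Selection 6: 260 + 14 = 274
Selection 7: 274 + 14 = 288 → 288 − 281 = 7
Selection 8: 7 + 14 = 21
Selection 9: 21 + 14 = 35
Selection 10: 35 + 14 = 49
Selection 11: 49 + 14 = 63
Selection 12: 63 + 14 = 77
Selection 13: 77 + 14 = 91
Selection 14: 91 + 14 = 105
Selection 15: 105 + 14 = 119
Selection 16: 119 + 14 = 133
Selection 17: 133 + 14 = 147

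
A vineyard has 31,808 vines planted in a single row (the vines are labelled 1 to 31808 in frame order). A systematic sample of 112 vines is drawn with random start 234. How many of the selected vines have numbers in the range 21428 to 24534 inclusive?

k = 31808/112 = 284
First selection ≥ 21428: 234 + ⌈(21428−234)/284⌉·284 = 234 + 75×284 = 21534
Last selection ≤ 24534: 234 + ⌊(24534−234)/284⌋·284 = 234 + 85×284 = 24374
Count = 85 − 75 + 1 = 11

11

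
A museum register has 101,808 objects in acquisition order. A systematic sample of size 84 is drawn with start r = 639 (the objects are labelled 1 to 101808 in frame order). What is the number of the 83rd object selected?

k = 101808/84 = 1212
83rd selection = r + (83−1)·k = 639 + 82×1212 = 639 + 99384 = 100023

100023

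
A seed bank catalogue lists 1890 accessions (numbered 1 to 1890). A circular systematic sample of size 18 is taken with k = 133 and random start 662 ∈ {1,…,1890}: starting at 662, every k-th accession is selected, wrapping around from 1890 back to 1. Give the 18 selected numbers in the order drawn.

662, 795, 928, 1061, 1194, 1327, 1460, 1593, 1726, 1859, 102, 235, 368, 501, 634, 767, 900, 1033

Selection 1: 662
Selection 2: 662 + 133 = 795
Selection 3: 795 + 133 = 928
Selection 4: 928 + 133 = 1061
Selection 5: 1061 + 133 = 1194
Selection 6: 1194 + 133 = 1327
Selection 7: 1327 + 133 = 1460
Selection 8: 1460 + 133 = 1593
Selection 9: 1593 + 133 = 1726
Selection 10: 1726 + 133 = 1859
Selection 11: 1859 + 133 = 1992 → 1992 − 1890 = 102
Selection 12: 102 + 133 = 235
Selection 13: 235 + 133 = 368
Selection 14: 368 + 133 = 501
Selection 15: 501 + 133 = 634
Selection 16: 634 + 133 = 767
Selection 17: 767 + 133 = 900
Selection 18: 900 + 133 = 1033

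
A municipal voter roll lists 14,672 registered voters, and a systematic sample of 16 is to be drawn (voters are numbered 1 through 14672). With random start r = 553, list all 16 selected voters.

k = N/n = 14672/16 = 917
voter 1: 553
voter 2: 553 + 917 = 1470
voter 3: 1470 + 917 = 2387
voter 4: 2387 + 917 = 3304
voter 5: 3304 + 917 = 4221
voter 6: 4221 + 917 = 5138
voter 7: 5138 + 917 = 6055
voter 8: 6055 + 917 = 6972
voter 9: 6972 + 917 = 7889
voter 10: 7889 + 917 = 8806
voter 11: 8806 + 917 = 9723
voter 12: 9723 + 917 = 10640
voter 13: 10640 + 917 = 11557
voter 14: 11557 + 917 = 12474
voter 15: 12474 + 917 = 13391
voter 16: 13391 + 917 = 14308

553, 1470, 2387, 3304, 4221, 5138, 6055, 6972, 7889, 8806, 9723, 10640, 11557, 12474, 13391, 14308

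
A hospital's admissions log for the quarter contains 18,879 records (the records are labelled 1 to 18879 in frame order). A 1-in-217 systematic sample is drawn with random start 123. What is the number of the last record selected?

k = 217
87th selection = r + (87−1)·k = 123 + 86×217 = 123 + 18662 = 18785

18785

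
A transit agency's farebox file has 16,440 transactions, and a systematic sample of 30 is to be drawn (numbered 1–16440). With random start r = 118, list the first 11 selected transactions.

118, 666, 1214, 1762, 2310, 2858, 3406, 3954, 4502, 5050, 5598

k = N/n = 16440/30 = 548
transaction 1: 118
transaction 2: 118 + 548 = 666
transaction 3: 666 + 548 = 1214
transaction 4: 1214 + 548 = 1762
transaction 5: 1762 + 548 = 2310
transaction 6: 2310 + 548 = 2858
transaction 7: 2858 + 548 = 3406
transaction 8: 3406 + 548 = 3954
transaction 9: 3954 + 548 = 4502
transaction 10: 4502 + 548 = 5050
transaction 11: 5050 + 548 = 5598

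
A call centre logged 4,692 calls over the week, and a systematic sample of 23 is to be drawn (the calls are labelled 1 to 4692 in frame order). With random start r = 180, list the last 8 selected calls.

3240, 3444, 3648, 3852, 4056, 4260, 4464, 4668

k = N/n = 4692/23 = 204
16th selection = 180 + 15×204 = 3240
17th: 3240 + 204 = 3444
18th: 3444 + 204 = 3648
19th: 3648 + 204 = 3852
20th: 3852 + 204 = 4056
21st: 4056 + 204 = 4260
22nd: 4260 + 204 = 4464
23rd: 4464 + 204 = 4668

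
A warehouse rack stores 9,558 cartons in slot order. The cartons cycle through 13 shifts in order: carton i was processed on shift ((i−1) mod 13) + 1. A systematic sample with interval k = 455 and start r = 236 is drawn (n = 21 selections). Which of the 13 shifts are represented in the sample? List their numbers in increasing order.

Consecutive selections differ by k = 455, so their shift numbers differ by 455 mod 13 = 0.
gcd(455, 13) = 13, so the sample visits 13/13 = 1 distinct residues mod 13.
Start 236 is shift 2; the shifts hit are 2.

2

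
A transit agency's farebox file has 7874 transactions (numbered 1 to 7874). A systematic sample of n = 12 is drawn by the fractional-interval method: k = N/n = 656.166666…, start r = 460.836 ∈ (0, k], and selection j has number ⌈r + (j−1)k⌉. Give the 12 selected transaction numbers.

461, 1118, 1774, 2430, 3086, 3742, 4398, 5055, 5711, 6367, 7023, 7679

j=1: r + 0k = 460.836 → ⌈·⌉ = 461
j=2: r + 1k = 1117.002666… → ⌈·⌉ = 1118
j=3: r + 2k = 1773.169333… → ⌈·⌉ = 1774
j=4: r + 3k = 2429.336 → ⌈·⌉ = 2430
j=5: r + 4k = 3085.502666… → ⌈·⌉ = 3086
j=6: r + 5k = 3741.669333… → ⌈·⌉ = 3742
j=7: r + 6k = 4397.836 → ⌈·⌉ = 4398
j=8: r + 7k = 5054.002666… → ⌈·⌉ = 5055
j=9: r + 8k = 5710.169333… → ⌈·⌉ = 5711
j=10: r + 9k = 6366.336 → ⌈·⌉ = 6367
j=11: r + 10k = 7022.502666… → ⌈·⌉ = 7023
j=12: r + 11k = 7678.669333… → ⌈·⌉ = 7679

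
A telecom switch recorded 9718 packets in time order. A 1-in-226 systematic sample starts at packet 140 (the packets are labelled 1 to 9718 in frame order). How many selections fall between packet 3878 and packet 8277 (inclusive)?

20

k = 226
First selection ≥ 3878: 140 + ⌈(3878−140)/226⌉·226 = 140 + 17×226 = 3982
Last selection ≤ 8277: 140 + ⌊(8277−140)/226⌋·226 = 140 + 36×226 = 8276
Count = 36 − 17 + 1 = 20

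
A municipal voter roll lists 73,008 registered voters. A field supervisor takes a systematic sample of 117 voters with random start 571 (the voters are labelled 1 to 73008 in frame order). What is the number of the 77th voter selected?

47995

k = 73008/117 = 624
77th selection = r + (77−1)·k = 571 + 76×624 = 571 + 47424 = 47995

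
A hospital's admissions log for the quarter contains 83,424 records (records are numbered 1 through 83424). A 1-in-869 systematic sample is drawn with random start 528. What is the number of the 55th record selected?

k = 869
55th selection = r + (55−1)·k = 528 + 54×869 = 528 + 46926 = 47454

47454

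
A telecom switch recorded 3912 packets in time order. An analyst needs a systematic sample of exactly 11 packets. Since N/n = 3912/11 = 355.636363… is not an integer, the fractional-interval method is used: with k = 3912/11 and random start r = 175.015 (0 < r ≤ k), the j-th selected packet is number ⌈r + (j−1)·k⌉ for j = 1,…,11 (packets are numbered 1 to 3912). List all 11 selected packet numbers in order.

176, 531, 887, 1242, 1598, 1954, 2309, 2665, 3021, 3376, 3732

j=1: r + 0k = 175.015 → ⌈·⌉ = 176
j=2: r + 1k = 530.651363… → ⌈·⌉ = 531
j=3: r + 2k = 886.287727… → ⌈·⌉ = 887
j=4: r + 3k = 1241.924090… → ⌈·⌉ = 1242
j=5: r + 4k = 1597.560454… → ⌈·⌉ = 1598
j=6: r + 5k = 1953.196818… → ⌈·⌉ = 1954
j=7: r + 6k = 2308.833181… → ⌈·⌉ = 2309
j=8: r + 7k = 2664.469545… → ⌈·⌉ = 2665
j=9: r + 8k = 3020.105909… → ⌈·⌉ = 3021
j=10: r + 9k = 3375.742272… → ⌈·⌉ = 3376
j=11: r + 10k = 3731.378636… → ⌈·⌉ = 3732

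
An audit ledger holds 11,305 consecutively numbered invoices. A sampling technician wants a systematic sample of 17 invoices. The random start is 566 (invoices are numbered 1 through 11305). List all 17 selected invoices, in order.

k = N/n = 11305/17 = 665
invoice 1: 566
invoice 2: 566 + 665 = 1231
invoice 3: 1231 + 665 = 1896
invoice 4: 1896 + 665 = 2561
invoice 5: 2561 + 665 = 3226
invoice 6: 3226 + 665 = 3891
invoice 7: 3891 + 665 = 4556
invoice 8: 4556 + 665 = 5221
invoice 9: 5221 + 665 = 5886
invoice 10: 5886 + 665 = 6551
invoice 11: 6551 + 665 = 7216
invoice 12: 7216 + 665 = 7881
invoice 13: 7881 + 665 = 8546
invoice 14: 8546 + 665 = 9211
invoice 15: 9211 + 665 = 9876
invoice 16: 9876 + 665 = 10541
invoice 17: 10541 + 665 = 11206

566, 1231, 1896, 2561, 3226, 3891, 4556, 5221, 5886, 6551, 7216, 7881, 8546, 9211, 9876, 10541, 11206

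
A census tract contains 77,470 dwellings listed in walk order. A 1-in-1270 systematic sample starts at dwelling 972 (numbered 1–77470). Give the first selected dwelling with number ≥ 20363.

k = 1270
Steps past start: ⌈(20363 − 972)/1270⌉ = ⌈19391/1270⌉ = 16
Selected dwelling: 972 + 16×1270 = 21292

21292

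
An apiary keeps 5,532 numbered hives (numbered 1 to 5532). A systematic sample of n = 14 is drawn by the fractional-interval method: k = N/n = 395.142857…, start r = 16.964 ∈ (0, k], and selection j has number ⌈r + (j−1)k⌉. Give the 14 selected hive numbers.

j=1: r + 0k = 16.964 → ⌈·⌉ = 17
j=2: r + 1k = 412.106857… → ⌈·⌉ = 413
j=3: r + 2k = 807.249714… → ⌈·⌉ = 808
j=4: r + 3k = 1202.392571… → ⌈·⌉ = 1203
j=5: r + 4k = 1597.535428… → ⌈·⌉ = 1598
j=6: r + 5k = 1992.678285… → ⌈·⌉ = 1993
j=7: r + 6k = 2387.821142… → ⌈·⌉ = 2388
j=8: r + 7k = 2782.964 → ⌈·⌉ = 2783
j=9: r + 8k = 3178.106857… → ⌈·⌉ = 3179
j=10: r + 9k = 3573.249714… → ⌈·⌉ = 3574
j=11: r + 10k = 3968.392571… → ⌈·⌉ = 3969
j=12: r + 11k = 4363.535428… → ⌈·⌉ = 4364
j=13: r + 12k = 4758.678285… → ⌈·⌉ = 4759
j=14: r + 13k = 5153.821142… → ⌈·⌉ = 5154

17, 413, 808, 1203, 1598, 1993, 2388, 2783, 3179, 3574, 3969, 4364, 4759, 5154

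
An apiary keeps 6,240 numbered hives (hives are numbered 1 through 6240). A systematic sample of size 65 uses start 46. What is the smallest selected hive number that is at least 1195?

k = 6240/65 = 96
Steps past start: ⌈(1195 − 46)/96⌉ = ⌈1149/96⌉ = 12
Selected hive: 46 + 12×96 = 1198

1198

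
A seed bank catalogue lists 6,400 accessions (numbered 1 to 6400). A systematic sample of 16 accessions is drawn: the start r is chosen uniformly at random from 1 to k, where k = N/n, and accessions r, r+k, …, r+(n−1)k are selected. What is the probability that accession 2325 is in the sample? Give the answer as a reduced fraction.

k = 6400/16 = 400.
Accession 2325 is selected iff r ≡ 2325 (mod 400); exactly one such r in {1,…,400}.
Inclusion probability = 1/400.

1/400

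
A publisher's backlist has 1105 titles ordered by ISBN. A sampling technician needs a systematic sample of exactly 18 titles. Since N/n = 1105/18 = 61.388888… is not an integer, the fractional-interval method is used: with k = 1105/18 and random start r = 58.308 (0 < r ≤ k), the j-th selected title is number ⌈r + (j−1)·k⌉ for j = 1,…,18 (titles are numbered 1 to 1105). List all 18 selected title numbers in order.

59, 120, 182, 243, 304, 366, 427, 489, 550, 611, 673, 734, 795, 857, 918, 980, 1041, 1102

j=1: r + 0k = 58.308 → ⌈·⌉ = 59
j=2: r + 1k = 119.696888… → ⌈·⌉ = 120
j=3: r + 2k = 181.085777… → ⌈·⌉ = 182
j=4: r + 3k = 242.474666… → ⌈·⌉ = 243
j=5: r + 4k = 303.863555… → ⌈·⌉ = 304
j=6: r + 5k = 365.252444… → ⌈·⌉ = 366
j=7: r + 6k = 426.641333… → ⌈·⌉ = 427
j=8: r + 7k = 488.030222… → ⌈·⌉ = 489
j=9: r + 8k = 549.419111… → ⌈·⌉ = 550
j=10: r + 9k = 610.808 → ⌈·⌉ = 611
j=11: r + 10k = 672.196888… → ⌈·⌉ = 673
j=12: r + 11k = 733.585777… → ⌈·⌉ = 734
j=13: r + 12k = 794.974666… → ⌈·⌉ = 795
j=14: r + 13k = 856.363555… → ⌈·⌉ = 857
j=15: r + 14k = 917.752444… → ⌈·⌉ = 918
j=16: r + 15k = 979.141333… → ⌈·⌉ = 980
j=17: r + 16k = 1040.530222… → ⌈·⌉ = 1041
j=18: r + 17k = 1101.919111… → ⌈·⌉ = 1102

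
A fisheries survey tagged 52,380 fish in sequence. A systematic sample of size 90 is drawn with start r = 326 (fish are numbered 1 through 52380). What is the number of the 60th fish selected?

k = 52380/90 = 582
60th selection = r + (60−1)·k = 326 + 59×582 = 326 + 34338 = 34664

34664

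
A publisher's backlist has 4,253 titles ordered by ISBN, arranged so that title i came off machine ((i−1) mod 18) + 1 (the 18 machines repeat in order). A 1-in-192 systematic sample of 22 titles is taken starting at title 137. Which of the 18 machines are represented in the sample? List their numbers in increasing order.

Consecutive selections differ by k = 192, so their machine numbers differ by 192 mod 18 = 12.
gcd(192, 18) = 6, so the sample visits 18/6 = 3 distinct residues mod 18.
Start 137 is machine 11; the machines hit are 5, 11, 17.

5, 11, 17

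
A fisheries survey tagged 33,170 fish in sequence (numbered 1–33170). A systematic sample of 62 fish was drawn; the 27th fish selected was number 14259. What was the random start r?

349

k = 33170/62 = 535
r = 14259 − (27−1)×535 = 14259 − 13910 = 349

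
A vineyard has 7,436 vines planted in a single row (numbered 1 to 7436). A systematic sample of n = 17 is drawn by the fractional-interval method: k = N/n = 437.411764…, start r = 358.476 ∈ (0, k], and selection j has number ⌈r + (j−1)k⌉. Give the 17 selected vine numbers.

j=1: r + 0k = 358.476 → ⌈·⌉ = 359
j=2: r + 1k = 795.887764… → ⌈·⌉ = 796
j=3: r + 2k = 1233.299529… → ⌈·⌉ = 1234
j=4: r + 3k = 1670.711294… → ⌈·⌉ = 1671
j=5: r + 4k = 2108.123058… → ⌈·⌉ = 2109
j=6: r + 5k = 2545.534823… → ⌈·⌉ = 2546
j=7: r + 6k = 2982.946588… → ⌈·⌉ = 2983
j=8: r + 7k = 3420.358352… → ⌈·⌉ = 3421
j=9: r + 8k = 3857.770117… → ⌈·⌉ = 3858
j=10: r + 9k = 4295.181882… → ⌈·⌉ = 4296
j=11: r + 10k = 4732.593647… → ⌈·⌉ = 4733
j=12: r + 11k = 5170.005411… → ⌈·⌉ = 5171
j=13: r + 12k = 5607.417176… → ⌈·⌉ = 5608
j=14: r + 13k = 6044.828941… → ⌈·⌉ = 6045
j=15: r + 14k = 6482.240705… → ⌈·⌉ = 6483
j=16: r + 15k = 6919.652470… → ⌈·⌉ = 6920
j=17: r + 16k = 7357.064235… → ⌈·⌉ = 7358

359, 796, 1234, 1671, 2109, 2546, 2983, 3421, 3858, 4296, 4733, 5171, 5608, 6045, 6483, 6920, 7358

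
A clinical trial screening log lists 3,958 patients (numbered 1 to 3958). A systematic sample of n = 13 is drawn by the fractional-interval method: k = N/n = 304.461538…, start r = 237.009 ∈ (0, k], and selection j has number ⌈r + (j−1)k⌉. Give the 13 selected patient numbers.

j=1: r + 0k = 237.009 → ⌈·⌉ = 238
j=2: r + 1k = 541.470538… → ⌈·⌉ = 542
j=3: r + 2k = 845.932076… → ⌈·⌉ = 846
j=4: r + 3k = 1150.393615… → ⌈·⌉ = 1151
j=5: r + 4k = 1454.855153… → ⌈·⌉ = 1455
j=6: r + 5k = 1759.316692… → ⌈·⌉ = 1760
j=7: r + 6k = 2063.778230… → ⌈·⌉ = 2064
j=8: r + 7k = 2368.239769… → ⌈·⌉ = 2369
j=9: r + 8k = 2672.701307… → ⌈·⌉ = 2673
j=10: r + 9k = 2977.162846… → ⌈·⌉ = 2978
j=11: r + 10k = 3281.624384… → ⌈·⌉ = 3282
j=12: r + 11k = 3586.085923… → ⌈·⌉ = 3587
j=13: r + 12k = 3890.547461… → ⌈·⌉ = 3891

238, 542, 846, 1151, 1455, 1760, 2064, 2369, 2673, 2978, 3282, 3587, 3891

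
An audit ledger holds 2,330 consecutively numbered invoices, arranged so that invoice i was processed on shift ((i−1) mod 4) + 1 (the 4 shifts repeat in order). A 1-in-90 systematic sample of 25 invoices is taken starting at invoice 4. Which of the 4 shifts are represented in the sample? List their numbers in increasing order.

Consecutive selections differ by k = 90, so their shift numbers differ by 90 mod 4 = 2.
gcd(90, 4) = 2, so the sample visits 4/2 = 2 distinct residues mod 4.
Start 4 is shift 4; the shifts hit are 2, 4.

2, 4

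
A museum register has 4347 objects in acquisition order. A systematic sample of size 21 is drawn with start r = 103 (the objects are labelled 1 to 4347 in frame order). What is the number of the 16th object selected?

k = 4347/21 = 207
16th selection = r + (16−1)·k = 103 + 15×207 = 103 + 3105 = 3208

3208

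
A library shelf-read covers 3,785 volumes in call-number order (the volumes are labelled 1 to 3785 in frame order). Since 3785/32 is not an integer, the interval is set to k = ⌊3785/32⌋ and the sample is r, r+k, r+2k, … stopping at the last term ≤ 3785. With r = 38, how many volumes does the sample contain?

32

k = ⌊3785/32⌋ = 118
Achieved size = ⌊(3785 − 38)/118⌋ + 1 = ⌊3747/118⌋ + 1 = 31 + 1 = 32
(last selection: 38 + 31×118 = 3696 ≤ 3785; next would be 3814 > 3785)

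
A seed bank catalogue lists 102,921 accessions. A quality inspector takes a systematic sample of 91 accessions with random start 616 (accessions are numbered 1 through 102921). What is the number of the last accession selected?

102406

k = 102921/91 = 1131
91st selection = r + (91−1)·k = 616 + 90×1131 = 616 + 101790 = 102406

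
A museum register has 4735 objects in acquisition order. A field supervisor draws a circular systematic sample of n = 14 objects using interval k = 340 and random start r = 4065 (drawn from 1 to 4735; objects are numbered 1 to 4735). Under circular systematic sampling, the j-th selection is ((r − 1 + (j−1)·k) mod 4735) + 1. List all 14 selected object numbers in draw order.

Selection 1: 4065
Selection 2: 4065 + 340 = 4405
Selection 3: 4405 + 340 = 4745 → 4745 − 4735 = 10
Selection 4: 10 + 340 = 350
Selection 5: 350 + 340 = 690
Selection 6: 690 + 340 = 1030
Selection 7: 1030 + 340 = 1370
Selection 8: 1370 + 340 = 1710
Selection 9: 1710 + 340 = 2050
Selection 10: 2050 + 340 = 2390
Selection 11: 2390 + 340 = 2730
Selection 12: 2730 + 340 = 3070
Selection 13: 3070 + 340 = 3410
Selection 14: 3410 + 340 = 3750

4065, 4405, 10, 350, 690, 1030, 1370, 1710, 2050, 2390, 2730, 3070, 3410, 3750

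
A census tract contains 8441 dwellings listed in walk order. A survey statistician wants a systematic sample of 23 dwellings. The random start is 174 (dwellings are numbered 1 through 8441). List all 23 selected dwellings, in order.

174, 541, 908, 1275, 1642, 2009, 2376, 2743, 3110, 3477, 3844, 4211, 4578, 4945, 5312, 5679, 6046, 6413, 6780, 7147, 7514, 7881, 8248

k = N/n = 8441/23 = 367
dwelling 1: 174
dwelling 2: 174 + 367 = 541
dwelling 3: 541 + 367 = 908
dwelling 4: 908 + 367 = 1275
dwelling 5: 1275 + 367 = 1642
dwelling 6: 1642 + 367 = 2009
dwelling 7: 2009 + 367 = 2376
dwelling 8: 2376 + 367 = 2743
dwelling 9: 2743 + 367 = 3110
dwelling 10: 3110 + 367 = 3477
dwelling 11: 3477 + 367 = 3844
dwelling 12: 3844 + 367 = 4211
dwelling 13: 4211 + 367 = 4578
dwelling 14: 4578 + 367 = 4945
dwelling 15: 4945 + 367 = 5312
dwelling 16: 5312 + 367 = 5679
dwelling 17: 5679 + 367 = 6046
dwelling 18: 6046 + 367 = 6413
dwelling 19: 6413 + 367 = 6780
dwelling 20: 6780 + 367 = 7147
dwelling 21: 7147 + 367 = 7514
dwelling 22: 7514 + 367 = 7881
dwelling 23: 7881 + 367 = 8248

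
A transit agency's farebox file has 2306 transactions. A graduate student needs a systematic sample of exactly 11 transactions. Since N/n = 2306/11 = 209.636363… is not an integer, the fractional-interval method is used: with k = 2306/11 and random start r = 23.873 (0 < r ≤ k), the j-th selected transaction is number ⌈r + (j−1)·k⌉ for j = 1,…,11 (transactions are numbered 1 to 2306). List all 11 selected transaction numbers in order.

24, 234, 444, 653, 863, 1073, 1282, 1492, 1701, 1911, 2121

j=1: r + 0k = 23.873 → ⌈·⌉ = 24
j=2: r + 1k = 233.509363… → ⌈·⌉ = 234
j=3: r + 2k = 443.145727… → ⌈·⌉ = 444
j=4: r + 3k = 652.782090… → ⌈·⌉ = 653
j=5: r + 4k = 862.418454… → ⌈·⌉ = 863
j=6: r + 5k = 1072.054818… → ⌈·⌉ = 1073
j=7: r + 6k = 1281.691181… → ⌈·⌉ = 1282
j=8: r + 7k = 1491.327545… → ⌈·⌉ = 1492
j=9: r + 8k = 1700.963909… → ⌈·⌉ = 1701
j=10: r + 9k = 1910.600272… → ⌈·⌉ = 1911
j=11: r + 10k = 2120.236636… → ⌈·⌉ = 2121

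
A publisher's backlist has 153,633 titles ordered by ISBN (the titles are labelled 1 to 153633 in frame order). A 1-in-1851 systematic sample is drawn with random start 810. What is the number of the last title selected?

152592

k = 1851
83rd selection = r + (83−1)·k = 810 + 82×1851 = 810 + 151782 = 152592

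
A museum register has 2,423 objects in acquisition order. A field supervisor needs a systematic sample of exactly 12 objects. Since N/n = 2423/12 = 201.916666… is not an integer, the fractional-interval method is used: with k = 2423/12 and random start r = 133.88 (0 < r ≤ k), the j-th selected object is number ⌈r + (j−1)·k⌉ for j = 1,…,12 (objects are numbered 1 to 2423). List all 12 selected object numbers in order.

j=1: r + 0k = 133.88 → ⌈·⌉ = 134
j=2: r + 1k = 335.796666… → ⌈·⌉ = 336
j=3: r + 2k = 537.713333… → ⌈·⌉ = 538
j=4: r + 3k = 739.63 → ⌈·⌉ = 740
j=5: r + 4k = 941.546666… → ⌈·⌉ = 942
j=6: r + 5k = 1143.463333… → ⌈·⌉ = 1144
j=7: r + 6k = 1345.38 → ⌈·⌉ = 1346
j=8: r + 7k = 1547.296666… → ⌈·⌉ = 1548
j=9: r + 8k = 1749.213333… → ⌈·⌉ = 1750
j=10: r + 9k = 1951.13 → ⌈·⌉ = 1952
j=11: r + 10k = 2153.046666… → ⌈·⌉ = 2154
j=12: r + 11k = 2354.963333… → ⌈·⌉ = 2355

134, 336, 538, 740, 942, 1144, 1346, 1548, 1750, 1952, 2154, 2355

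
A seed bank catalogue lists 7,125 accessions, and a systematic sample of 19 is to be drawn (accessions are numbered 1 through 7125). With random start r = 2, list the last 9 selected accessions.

k = N/n = 7125/19 = 375
11th selection = 2 + 10×375 = 3752
12th: 3752 + 375 = 4127
13th: 4127 + 375 = 4502
14th: 4502 + 375 = 4877
15th: 4877 + 375 = 5252
16th: 5252 + 375 = 5627
17th: 5627 + 375 = 6002
18th: 6002 + 375 = 6377
19th: 6377 + 375 = 6752

3752, 4127, 4502, 4877, 5252, 5627, 6002, 6377, 6752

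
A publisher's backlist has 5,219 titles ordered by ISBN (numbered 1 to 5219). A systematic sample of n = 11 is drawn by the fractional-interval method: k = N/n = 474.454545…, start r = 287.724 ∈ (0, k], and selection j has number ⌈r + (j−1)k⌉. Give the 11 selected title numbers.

j=1: r + 0k = 287.724 → ⌈·⌉ = 288
j=2: r + 1k = 762.178545… → ⌈·⌉ = 763
j=3: r + 2k = 1236.633090… → ⌈·⌉ = 1237
j=4: r + 3k = 1711.087636… → ⌈·⌉ = 1712
j=5: r + 4k = 2185.542181… → ⌈·⌉ = 2186
j=6: r + 5k = 2659.996727… → ⌈·⌉ = 2660
j=7: r + 6k = 3134.451272… → ⌈·⌉ = 3135
j=8: r + 7k = 3608.905818… → ⌈·⌉ = 3609
j=9: r + 8k = 4083.360363… → ⌈·⌉ = 4084
j=10: r + 9k = 4557.814909… → ⌈·⌉ = 4558
j=11: r + 10k = 5032.269454… → ⌈·⌉ = 5033

288, 763, 1237, 1712, 2186, 2660, 3135, 3609, 4084, 4558, 5033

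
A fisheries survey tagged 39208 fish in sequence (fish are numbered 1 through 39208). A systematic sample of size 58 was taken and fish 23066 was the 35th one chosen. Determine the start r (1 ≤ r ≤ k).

k = 39208/58 = 676
r = 23066 − (35−1)×676 = 23066 − 22984 = 82

82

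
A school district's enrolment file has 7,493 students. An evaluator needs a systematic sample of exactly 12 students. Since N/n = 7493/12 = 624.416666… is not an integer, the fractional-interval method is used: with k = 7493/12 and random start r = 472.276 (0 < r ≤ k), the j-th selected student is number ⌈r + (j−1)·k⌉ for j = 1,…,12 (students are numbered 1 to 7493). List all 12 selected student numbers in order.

j=1: r + 0k = 472.276 → ⌈·⌉ = 473
j=2: r + 1k = 1096.692666… → ⌈·⌉ = 1097
j=3: r + 2k = 1721.109333… → ⌈·⌉ = 1722
j=4: r + 3k = 2345.526 → ⌈·⌉ = 2346
j=5: r + 4k = 2969.942666… → ⌈·⌉ = 2970
j=6: r + 5k = 3594.359333… → ⌈·⌉ = 3595
j=7: r + 6k = 4218.776 → ⌈·⌉ = 4219
j=8: r + 7k = 4843.192666… → ⌈·⌉ = 4844
j=9: r + 8k = 5467.609333… → ⌈·⌉ = 5468
j=10: r + 9k = 6092.026 → ⌈·⌉ = 6093
j=11: r + 10k = 6716.442666… → ⌈·⌉ = 6717
j=12: r + 11k = 7340.859333… → ⌈·⌉ = 7341

473, 1097, 1722, 2346, 2970, 3595, 4219, 4844, 5468, 6093, 6717, 7341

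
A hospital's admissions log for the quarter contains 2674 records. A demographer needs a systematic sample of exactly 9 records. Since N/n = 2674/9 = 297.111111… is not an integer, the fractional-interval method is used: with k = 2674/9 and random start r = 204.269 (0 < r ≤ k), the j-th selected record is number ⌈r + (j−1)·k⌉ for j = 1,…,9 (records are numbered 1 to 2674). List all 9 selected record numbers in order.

j=1: r + 0k = 204.269 → ⌈·⌉ = 205
j=2: r + 1k = 501.380111… → ⌈·⌉ = 502
j=3: r + 2k = 798.491222… → ⌈·⌉ = 799
j=4: r + 3k = 1095.602333… → ⌈·⌉ = 1096
j=5: r + 4k = 1392.713444… → ⌈·⌉ = 1393
j=6: r + 5k = 1689.824555… → ⌈·⌉ = 1690
j=7: r + 6k = 1986.935666… → ⌈·⌉ = 1987
j=8: r + 7k = 2284.046777… → ⌈·⌉ = 2285
j=9: r + 8k = 2581.157888… → ⌈·⌉ = 2582

205, 502, 799, 1096, 1393, 1690, 1987, 2285, 2582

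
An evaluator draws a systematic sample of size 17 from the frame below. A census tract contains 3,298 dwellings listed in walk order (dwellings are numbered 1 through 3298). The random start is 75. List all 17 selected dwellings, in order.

k = N/n = 3298/17 = 194
dwelling 1: 75
dwelling 2: 75 + 194 = 269
dwelling 3: 269 + 194 = 463
dwelling 4: 463 + 194 = 657
dwelling 5: 657 + 194 = 851
dwelling 6: 851 + 194 = 1045
dwelling 7: 1045 + 194 = 1239
dwelling 8: 1239 + 194 = 1433
dwelling 9: 1433 + 194 = 1627
dwelling 10: 1627 + 194 = 1821
dwelling 11: 1821 + 194 = 2015
dwelling 12: 2015 + 194 = 2209
dwelling 13: 2209 + 194 = 2403
dwelling 14: 2403 + 194 = 2597
dwelling 15: 2597 + 194 = 2791
dwelling 16: 2791 + 194 = 2985
dwelling 17: 2985 + 194 = 3179

75, 269, 463, 657, 851, 1045, 1239, 1433, 1627, 1821, 2015, 2209, 2403, 2597, 2791, 2985, 3179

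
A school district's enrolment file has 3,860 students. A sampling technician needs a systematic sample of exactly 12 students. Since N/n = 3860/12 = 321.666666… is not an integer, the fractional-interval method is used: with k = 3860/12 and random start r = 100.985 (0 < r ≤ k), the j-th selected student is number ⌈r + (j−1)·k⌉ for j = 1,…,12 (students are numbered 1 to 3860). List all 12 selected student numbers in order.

j=1: r + 0k = 100.985 → ⌈·⌉ = 101
j=2: r + 1k = 422.651666… → ⌈·⌉ = 423
j=3: r + 2k = 744.318333… → ⌈·⌉ = 745
j=4: r + 3k = 1065.985 → ⌈·⌉ = 1066
j=5: r + 4k = 1387.651666… → ⌈·⌉ = 1388
j=6: r + 5k = 1709.318333… → ⌈·⌉ = 1710
j=7: r + 6k = 2030.985 → ⌈·⌉ = 2031
j=8: r + 7k = 2352.651666… → ⌈·⌉ = 2353
j=9: r + 8k = 2674.318333… → ⌈·⌉ = 2675
j=10: r + 9k = 2995.985 → ⌈·⌉ = 2996
j=11: r + 10k = 3317.651666… → ⌈·⌉ = 3318
j=12: r + 11k = 3639.318333… → ⌈·⌉ = 3640

101, 423, 745, 1066, 1388, 1710, 2031, 2353, 2675, 2996, 3318, 3640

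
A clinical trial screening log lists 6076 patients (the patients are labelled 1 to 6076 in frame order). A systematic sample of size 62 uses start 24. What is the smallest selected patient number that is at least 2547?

k = 6076/62 = 98
Steps past start: ⌈(2547 − 24)/98⌉ = ⌈2523/98⌉ = 26
Selected patient: 24 + 26×98 = 2572

2572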